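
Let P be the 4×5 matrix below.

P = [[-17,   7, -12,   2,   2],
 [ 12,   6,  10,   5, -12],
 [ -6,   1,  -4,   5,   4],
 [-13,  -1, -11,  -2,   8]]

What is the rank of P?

Row reduce to echelon form.
R2 ← R2 + (12/17)·R1: [0, 186/17, 26/17, 109/17, -180/17]
R3 ← R3 − (6/17)·R1: [0, -25/17, 4/17, 73/17, 56/17]
R4 ← R4 − (13/17)·R1: [0, -108/17, -31/17, -60/17, 110/17]
R3 ← R3 + (25/186)·R2: [0, 0, 41/93, 959/186, 58/31]
R4 ← R4 + (18/31)·R2: [0, 0, -29/31, 6/31, 10/31]
R4 ← R4 + (87/41)·R3: [0, 0, 0, 913/82, 176/41]
Echelon form has 4 nonzero rows, so rank(P) = 4.

4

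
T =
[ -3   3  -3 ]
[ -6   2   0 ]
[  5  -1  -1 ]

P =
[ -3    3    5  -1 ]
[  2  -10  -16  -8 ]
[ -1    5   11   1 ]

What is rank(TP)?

2

First compute TP:
[[ 18, -54, -96, -24],
 [ 22, -38, -62, -10],
 [-16,  20,  30,   2]]
Now row reduce the product.
R2 ← R2 − (11/9)·R1: [0, 28, 166/3, 58/3]
R3 ← R3 + (8/9)·R1: [0, -28, -166/3, -58/3]
R3 ← R3 + R2: [0, 0, 0, 0]
2 nonzero rows, so rank(TP) = 2.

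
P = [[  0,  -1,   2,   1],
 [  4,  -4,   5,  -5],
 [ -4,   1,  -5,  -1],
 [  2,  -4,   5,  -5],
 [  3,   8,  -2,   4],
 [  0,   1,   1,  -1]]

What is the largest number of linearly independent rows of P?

4

Row reduce to echelon form.
Swap R1 ↔ R2
R3 ← R3 + R1: [0, -3, 0, -6]
R4 ← R4 − (1/2)·R1: [0, -2, 5/2, -5/2]
R5 ← R5 − (3/4)·R1: [0, 11, -23/4, 31/4]
R3 ← R3 − (3)·R2: [0, 0, -6, -9]
R4 ← R4 − (2)·R2: [0, 0, -3/2, -9/2]
R5 ← R5 + (11)·R2: [0, 0, 65/4, 75/4]
R6 ← R6 + R2: [0, 0, 3, 0]
R4 ← R4 − (1/4)·R3: [0, 0, 0, -9/4]
R5 ← R5 + (65/24)·R3: [0, 0, 0, -45/8]
R6 ← R6 + (1/2)·R3: [0, 0, 0, -9/2]
R5 ← R5 − (5/2)·R4: [0, 0, 0, 0]
R6 ← R6 − (2)·R4: [0, 0, 0, 0]
Echelon form has 4 nonzero rows, so rank(P) = 4.
The rank gives the maximum number of linearly independent rows: 4.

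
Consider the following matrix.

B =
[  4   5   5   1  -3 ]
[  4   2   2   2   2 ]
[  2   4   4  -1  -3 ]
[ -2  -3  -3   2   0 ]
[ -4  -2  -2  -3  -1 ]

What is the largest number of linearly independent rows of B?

3

Row reduce to echelon form.
R2 ← R2 − R1: [0, -3, -3, 1, 5]
R3 ← R3 − (1/2)·R1: [0, 3/2, 3/2, -3/2, -3/2]
R4 ← R4 + (1/2)·R1: [0, -1/2, -1/2, 5/2, -3/2]
R5 ← R5 + R1: [0, 3, 3, -2, -4]
R3 ← R3 + (1/2)·R2: [0, 0, 0, -1, 1]
R4 ← R4 − (1/6)·R2: [0, 0, 0, 7/3, -7/3]
R5 ← R5 + R2: [0, 0, 0, -1, 1]
R4 ← R4 + (7/3)·R3: [0, 0, 0, 0, 0]
R5 ← R5 − R3: [0, 0, 0, 0, 0]
Echelon form has 3 nonzero rows, so rank(B) = 3.
The rank gives the maximum number of linearly independent rows: 3.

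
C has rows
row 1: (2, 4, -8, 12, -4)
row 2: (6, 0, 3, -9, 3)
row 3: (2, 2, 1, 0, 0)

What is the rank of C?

3

Row reduce to echelon form.
R2 ← R2 − (3)·R1: [0, -12, 27, -45, 15]
R3 ← R3 − R1: [0, -2, 9, -12, 4]
R3 ← R3 − (1/6)·R2: [0, 0, 9/2, -9/2, 3/2]
Echelon form has 3 nonzero rows, so rank(C) = 3.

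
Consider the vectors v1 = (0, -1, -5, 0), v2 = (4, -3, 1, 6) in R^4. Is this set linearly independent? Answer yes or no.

Form the matrix with these vectors as rows and row reduce.
Swap R1 ↔ R2
2 nonzero rows, so the 2 vectors span a space of dimension 2.
Since 2 = 2, the vectors are linearly independent.

yes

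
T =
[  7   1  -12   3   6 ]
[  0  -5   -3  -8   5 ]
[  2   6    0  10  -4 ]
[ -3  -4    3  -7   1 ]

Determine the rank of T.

2

Row reduce to echelon form.
R3 ← R3 − (2/7)·R1: [0, 40/7, 24/7, 64/7, -40/7]
R4 ← R4 + (3/7)·R1: [0, -25/7, -15/7, -40/7, 25/7]
R3 ← R3 + (8/7)·R2: [0, 0, 0, 0, 0]
R4 ← R4 − (5/7)·R2: [0, 0, 0, 0, 0]
Echelon form has 2 nonzero rows, so rank(T) = 2.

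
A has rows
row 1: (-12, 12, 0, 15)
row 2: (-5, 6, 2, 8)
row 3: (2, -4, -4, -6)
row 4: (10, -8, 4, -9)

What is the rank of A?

2

Row reduce to echelon form.
R2 ← R2 − (5/12)·R1: [0, 1, 2, 7/4]
R3 ← R3 + (1/6)·R1: [0, -2, -4, -7/2]
R4 ← R4 + (5/6)·R1: [0, 2, 4, 7/2]
R3 ← R3 + (2)·R2: [0, 0, 0, 0]
R4 ← R4 − (2)·R2: [0, 0, 0, 0]
Echelon form has 2 nonzero rows, so rank(A) = 2.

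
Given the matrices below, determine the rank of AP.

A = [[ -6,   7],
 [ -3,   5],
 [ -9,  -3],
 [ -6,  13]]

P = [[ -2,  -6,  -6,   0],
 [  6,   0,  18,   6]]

2

First compute AP:
[[ 54,  36, 162,  42],
 [ 36,  18, 108,  30],
 [  0,  54,   0, -18],
 [ 90,  36, 270,  78]]
Now row reduce the product.
R2 ← R2 − (2/3)·R1: [0, -6, 0, 2]
R4 ← R4 − (5/3)·R1: [0, -24, 0, 8]
R3 ← R3 + (9)·R2: [0, 0, 0, 0]
R4 ← R4 − (4)·R2: [0, 0, 0, 0]
2 nonzero rows, so rank(AP) = 2.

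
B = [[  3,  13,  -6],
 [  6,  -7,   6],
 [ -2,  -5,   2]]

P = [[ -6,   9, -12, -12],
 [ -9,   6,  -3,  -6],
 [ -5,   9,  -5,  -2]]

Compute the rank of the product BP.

First compute BP:
[[-105,  51, -45, -102],
 [ -3,  66, -81, -42],
 [ 47, -30,  29,  50]]
Now row reduce the product.
R2 ← R2 − (1/35)·R1: [0, 2259/35, -558/7, -1368/35]
R3 ← R3 + (47/105)·R1: [0, -251/35, 62/7, 152/35]
R3 ← R3 + (1/9)·R2: [0, 0, 0, 0]
2 nonzero rows, so rank(BP) = 2.

2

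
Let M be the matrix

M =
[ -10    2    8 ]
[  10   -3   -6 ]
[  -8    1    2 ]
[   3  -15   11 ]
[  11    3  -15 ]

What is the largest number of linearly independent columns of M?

3

Row reduce to echelon form.
R2 ← R2 + R1: [0, -1, 2]
R3 ← R3 − (4/5)·R1: [0, -3/5, -22/5]
R4 ← R4 + (3/10)·R1: [0, -72/5, 67/5]
R5 ← R5 + (11/10)·R1: [0, 26/5, -31/5]
R3 ← R3 − (3/5)·R2: [0, 0, -28/5]
R4 ← R4 − (72/5)·R2: [0, 0, -77/5]
R5 ← R5 + (26/5)·R2: [0, 0, 21/5]
R4 ← R4 − (11/4)·R3: [0, 0, 0]
R5 ← R5 + (3/4)·R3: [0, 0, 0]
Echelon form has 3 nonzero rows, so rank(M) = 3.
The rank gives the maximum number of linearly independent columns: 3.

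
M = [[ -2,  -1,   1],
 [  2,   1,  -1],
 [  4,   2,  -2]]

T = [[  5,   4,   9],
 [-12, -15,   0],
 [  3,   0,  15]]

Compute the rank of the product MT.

First compute MT:
[[  5,   7,  -3],
 [ -5,  -7,   3],
 [-10, -14,   6]]
Now row reduce the product.
R2 ← R2 + R1: [0, 0, 0]
R3 ← R3 + (2)·R1: [0, 0, 0]
1 nonzero row, so rank(MT) = 1.

1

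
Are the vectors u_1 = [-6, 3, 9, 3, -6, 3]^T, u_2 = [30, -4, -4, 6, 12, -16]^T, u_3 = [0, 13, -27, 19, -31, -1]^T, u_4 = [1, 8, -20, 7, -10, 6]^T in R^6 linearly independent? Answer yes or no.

Form the matrix with these vectors as rows and row reduce.
R2 ← R2 + (5)·R1: [0, 11, 41, 21, -18, -1]
R4 ← R4 + (1/6)·R1: [0, 17/2, -37/2, 15/2, -11, 13/2]
R3 ← R3 − (13/11)·R2: [0, 0, -830/11, -64/11, -107/11, 2/11]
R4 ← R4 − (17/22)·R2: [0, 0, -552/11, -96/11, 32/11, 80/11]
R4 ← R4 − (276/415)·R3: [0, 0, 0, -2016/415, 3892/415, 2968/415]
4 nonzero rows, so the 4 vectors span a space of dimension 4.
Since 4 = 4, the vectors are linearly independent.

yes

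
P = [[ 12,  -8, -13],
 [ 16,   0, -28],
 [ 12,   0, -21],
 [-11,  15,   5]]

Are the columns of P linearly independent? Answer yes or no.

yes

Row reduce P to echelon form.
R2 ← R2 − (4/3)·R1: [0, 32/3, -32/3]
R3 ← R3 − R1: [0, 8, -8]
R4 ← R4 + (11/12)·R1: [0, 23/3, -83/12]
R3 ← R3 − (3/4)·R2: [0, 0, 0]
R4 ← R4 − (23/32)·R2: [0, 0, 3/4]
Swap R3 ↔ R4
3 pivots among 3 columns.
Every column is a pivot column, so the columns are linearly independent.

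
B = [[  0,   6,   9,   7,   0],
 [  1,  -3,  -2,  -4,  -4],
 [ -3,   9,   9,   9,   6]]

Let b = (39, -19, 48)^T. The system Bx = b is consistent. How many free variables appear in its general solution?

Row reduce the augmented matrix [B | b].
Swap R1 ↔ R2
R3 ← R3 + (3)·R1: [0, 0, 3, -3, -6, -9]
The echelon form has 3 nonzero rows, and every pivot lies in the first 5 columns, so rank(B) = rank([B|b]) = 3.
The system is consistent.
Free variables = (unknowns) − (rank) = 5 − 3 = 2.

2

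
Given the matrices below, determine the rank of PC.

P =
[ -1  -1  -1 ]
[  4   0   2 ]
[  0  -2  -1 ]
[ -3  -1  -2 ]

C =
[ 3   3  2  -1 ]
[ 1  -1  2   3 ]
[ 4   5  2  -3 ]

First compute PC:
[[ -8,  -7,  -6,   1],
 [ 20,  22,  12, -10],
 [ -6,  -3,  -6,  -3],
 [-18, -18, -12,   6]]
Now row reduce the product.
R2 ← R2 + (5/2)·R1: [0, 9/2, -3, -15/2]
R3 ← R3 − (3/4)·R1: [0, 9/4, -3/2, -15/4]
R4 ← R4 − (9/4)·R1: [0, -9/4, 3/2, 15/4]
R3 ← R3 − (1/2)·R2: [0, 0, 0, 0]
R4 ← R4 + (1/2)·R2: [0, 0, 0, 0]
2 nonzero rows, so rank(PC) = 2.

2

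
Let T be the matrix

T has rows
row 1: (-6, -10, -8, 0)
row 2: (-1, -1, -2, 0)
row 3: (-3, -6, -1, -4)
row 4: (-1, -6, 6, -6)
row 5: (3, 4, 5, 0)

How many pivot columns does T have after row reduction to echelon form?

3

Row reduce to echelon form.
R2 ← R2 − (1/6)·R1: [0, 2/3, -2/3, 0]
R3 ← R3 − (1/2)·R1: [0, -1, 3, -4]
R4 ← R4 − (1/6)·R1: [0, -13/3, 22/3, -6]
R5 ← R5 + (1/2)·R1: [0, -1, 1, 0]
R3 ← R3 + (3/2)·R2: [0, 0, 2, -4]
R4 ← R4 + (13/2)·R2: [0, 0, 3, -6]
R5 ← R5 + (3/2)·R2: [0, 0, 0, 0]
R4 ← R4 − (3/2)·R3: [0, 0, 0, 0]
Echelon form has 3 nonzero rows, so rank(T) = 3.
Each nonzero row contributes one pivot column: 3 pivot columns.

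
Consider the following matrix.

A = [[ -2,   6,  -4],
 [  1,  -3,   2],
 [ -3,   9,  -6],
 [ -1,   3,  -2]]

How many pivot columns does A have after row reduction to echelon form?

Row reduce to echelon form.
R2 ← R2 + (1/2)·R1: [0, 0, 0]
R3 ← R3 − (3/2)·R1: [0, 0, 0]
R4 ← R4 − (1/2)·R1: [0, 0, 0]
Echelon form has 1 nonzero row, so rank(A) = 1.
Each nonzero row contributes one pivot column: 1 pivot columns.

1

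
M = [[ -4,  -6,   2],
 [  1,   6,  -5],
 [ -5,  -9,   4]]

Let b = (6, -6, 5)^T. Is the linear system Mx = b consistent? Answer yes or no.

Row reduce the augmented matrix [M | b].
R2 ← R2 + (1/4)·R1: [0, 9/2, -9/2, -9/2]
R3 ← R3 − (5/4)·R1: [0, -3/2, 3/2, -5/2]
R3 ← R3 + (1/3)·R2: [0, 0, 0, -4]
The echelon form has 3 nonzero rows; the last pivot sits in the augmented column, so rank(M) = 2 but rank([M|b]) = 3.
Since the ranks differ, the system is inconsistent.

no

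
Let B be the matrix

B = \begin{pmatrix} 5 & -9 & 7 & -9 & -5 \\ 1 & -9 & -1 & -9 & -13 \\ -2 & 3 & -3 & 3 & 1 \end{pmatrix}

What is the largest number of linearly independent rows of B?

2

Row reduce to echelon form.
R2 ← R2 − (1/5)·R1: [0, -36/5, -12/5, -36/5, -12]
R3 ← R3 + (2/5)·R1: [0, -3/5, -1/5, -3/5, -1]
R3 ← R3 − (1/12)·R2: [0, 0, 0, 0, 0]
Echelon form has 2 nonzero rows, so rank(B) = 2.
The rank gives the maximum number of linearly independent rows: 2.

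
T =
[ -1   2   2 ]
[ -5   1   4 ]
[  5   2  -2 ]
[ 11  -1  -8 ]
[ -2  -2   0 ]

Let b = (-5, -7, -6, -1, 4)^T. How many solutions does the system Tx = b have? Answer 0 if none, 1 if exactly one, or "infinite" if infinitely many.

Row reduce the augmented matrix [T | b].
R2 ← R2 − (5)·R1: [0, -9, -6, 18]
R3 ← R3 + (5)·R1: [0, 12, 8, -31]
R4 ← R4 + (11)·R1: [0, 21, 14, -56]
R5 ← R5 − (2)·R1: [0, -6, -4, 14]
R3 ← R3 + (4/3)·R2: [0, 0, 0, -7]
R4 ← R4 + (7/3)·R2: [0, 0, 0, -14]
R5 ← R5 − (2/3)·R2: [0, 0, 0, 2]
R4 ← R4 − (2)·R3: [0, 0, 0, 0]
R5 ← R5 + (2/7)·R3: [0, 0, 0, 0]
The echelon form has 3 nonzero rows; the last pivot sits in the augmented column, so rank(T) = 2 but rank([T|b]) = 3.
Since the ranks differ, the system is inconsistent.
It has no solutions.

0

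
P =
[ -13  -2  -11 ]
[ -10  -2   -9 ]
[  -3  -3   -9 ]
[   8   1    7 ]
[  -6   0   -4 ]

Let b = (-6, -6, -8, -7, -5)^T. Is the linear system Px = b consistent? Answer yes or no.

Row reduce the augmented matrix [P | b].
R2 ← R2 − (10/13)·R1: [0, -6/13, -7/13, -18/13]
R3 ← R3 − (3/13)·R1: [0, -33/13, -84/13, -86/13]
R4 ← R4 + (8/13)·R1: [0, -3/13, 3/13, -139/13]
R5 ← R5 − (6/13)·R1: [0, 12/13, 14/13, -29/13]
R3 ← R3 − (11/2)·R2: [0, 0, -7/2, 1]
R4 ← R4 − (1/2)·R2: [0, 0, 1/2, -10]
R5 ← R5 + (2)·R2: [0, 0, 0, -5]
R4 ← R4 + (1/7)·R3: [0, 0, 0, -69/7]
R5 ← R5 − (35/69)·R4: [0, 0, 0, 0]
The echelon form has 4 nonzero rows; the last pivot sits in the augmented column, so rank(P) = 3 but rank([P|b]) = 4.
Since the ranks differ, the system is inconsistent.

no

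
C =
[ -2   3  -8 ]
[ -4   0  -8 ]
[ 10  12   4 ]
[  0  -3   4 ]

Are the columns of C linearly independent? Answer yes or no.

Row reduce C to echelon form.
R2 ← R2 − (2)·R1: [0, -6, 8]
R3 ← R3 + (5)·R1: [0, 27, -36]
R3 ← R3 + (9/2)·R2: [0, 0, 0]
R4 ← R4 − (1/2)·R2: [0, 0, 0]
2 pivots among 3 columns.
Only 2 < 3 pivot columns, so the columns are linearly dependent.

no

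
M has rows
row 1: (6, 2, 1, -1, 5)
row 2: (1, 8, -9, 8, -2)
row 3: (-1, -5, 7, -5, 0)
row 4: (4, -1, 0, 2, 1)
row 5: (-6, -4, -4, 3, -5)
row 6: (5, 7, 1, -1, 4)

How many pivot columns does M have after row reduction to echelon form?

4

Row reduce to echelon form.
R2 ← R2 − (1/6)·R1: [0, 23/3, -55/6, 49/6, -17/6]
R3 ← R3 + (1/6)·R1: [0, -14/3, 43/6, -31/6, 5/6]
R4 ← R4 − (2/3)·R1: [0, -7/3, -2/3, 8/3, -7/3]
R5 ← R5 + R1: [0, -2, -3, 2, 0]
R6 ← R6 − (5/6)·R1: [0, 16/3, 1/6, -1/6, -1/6]
R3 ← R3 + (14/23)·R2: [0, 0, 73/46, -9/46, -41/46]
R4 ← R4 + (7/23)·R2: [0, 0, -159/46, 237/46, -147/46]
R5 ← R5 + (6/23)·R2: [0, 0, -124/23, 95/23, -17/23]
R6 ← R6 − (16/23)·R2: [0, 0, 301/46, -269/46, 83/46]
R4 ← R4 + (159/73)·R3: [0, 0, 0, 345/73, -375/73]
R5 ← R5 + (248/73)·R3: [0, 0, 0, 253/73, -275/73]
R6 ← R6 − (301/73)·R3: [0, 0, 0, -368/73, 400/73]
R5 ← R5 − (11/15)·R4: [0, 0, 0, 0, 0]
R6 ← R6 + (16/15)·R4: [0, 0, 0, 0, 0]
Echelon form has 4 nonzero rows, so rank(M) = 4.
Each nonzero row contributes one pivot column: 4 pivot columns.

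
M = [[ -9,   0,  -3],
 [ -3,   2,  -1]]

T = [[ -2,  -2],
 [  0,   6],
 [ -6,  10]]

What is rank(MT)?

2

First compute MT:
[[ 36, -12],
 [ 12,   8]]
Now row reduce the product.
R2 ← R2 − (1/3)·R1: [0, 12]
2 nonzero rows, so rank(MT) = 2.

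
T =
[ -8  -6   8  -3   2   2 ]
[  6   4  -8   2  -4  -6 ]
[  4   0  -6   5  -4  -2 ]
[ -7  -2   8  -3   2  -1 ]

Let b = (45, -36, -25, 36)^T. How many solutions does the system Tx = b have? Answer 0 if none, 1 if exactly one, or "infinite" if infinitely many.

Row reduce the augmented matrix [T | b].
R2 ← R2 + (3/4)·R1: [0, -1/2, -2, -1/4, -5/2, -9/2, -9/4]
R3 ← R3 + (1/2)·R1: [0, -3, -2, 7/2, -3, -1, -5/2]
R4 ← R4 − (7/8)·R1: [0, 13/4, 1, -3/8, 1/4, -11/4, -27/8]
R3 ← R3 − (6)·R2: [0, 0, 10, 5, 12, 26, 11]
R4 ← R4 + (13/2)·R2: [0, 0, -12, -2, -16, -32, -18]
R4 ← R4 + (6/5)·R3: [0, 0, 0, 4, -8/5, -4/5, -24/5]
The echelon form has 4 nonzero rows, and every pivot lies in the first 6 columns, so rank(T) = rank([T|b]) = 4.
The system is consistent.
rank = 4 < 6 unknowns, so there are infinitely many solutions.

infinite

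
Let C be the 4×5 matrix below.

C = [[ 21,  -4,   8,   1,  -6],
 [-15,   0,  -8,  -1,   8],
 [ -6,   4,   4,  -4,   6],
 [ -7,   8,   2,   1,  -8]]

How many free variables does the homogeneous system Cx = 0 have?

2

Row reduce to echelon form.
R2 ← R2 + (5/7)·R1: [0, -20/7, -16/7, -2/7, 26/7]
R3 ← R3 + (2/7)·R1: [0, 20/7, 44/7, -26/7, 30/7]
R4 ← R4 + (1/3)·R1: [0, 20/3, 14/3, 4/3, -10]
R3 ← R3 + R2: [0, 0, 4, -4, 8]
R4 ← R4 + (7/3)·R2: [0, 0, -2/3, 2/3, -4/3]
R4 ← R4 + (1/6)·R3: [0, 0, 0, 0, 0]
3 nonzero rows, so rank(C) = 3.
C has 5 columns; by rank–nullity, nullity = 5 − 3 = 2.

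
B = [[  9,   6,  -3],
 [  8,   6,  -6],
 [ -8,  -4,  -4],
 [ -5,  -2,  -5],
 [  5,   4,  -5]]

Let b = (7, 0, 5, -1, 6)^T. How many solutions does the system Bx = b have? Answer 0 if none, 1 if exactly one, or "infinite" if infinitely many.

Row reduce the augmented matrix [B | b].
R2 ← R2 − (8/9)·R1: [0, 2/3, -10/3, -56/9]
R3 ← R3 + (8/9)·R1: [0, 4/3, -20/3, 101/9]
R4 ← R4 + (5/9)·R1: [0, 4/3, -20/3, 26/9]
R5 ← R5 − (5/9)·R1: [0, 2/3, -10/3, 19/9]
R3 ← R3 − (2)·R2: [0, 0, 0, 71/3]
R4 ← R4 − (2)·R2: [0, 0, 0, 46/3]
R5 ← R5 − R2: [0, 0, 0, 25/3]
R4 ← R4 − (46/71)·R3: [0, 0, 0, 0]
R5 ← R5 − (25/71)·R3: [0, 0, 0, 0]
The echelon form has 3 nonzero rows; the last pivot sits in the augmented column, so rank(B) = 2 but rank([B|b]) = 3.
Since the ranks differ, the system is inconsistent.
It has no solutions.

0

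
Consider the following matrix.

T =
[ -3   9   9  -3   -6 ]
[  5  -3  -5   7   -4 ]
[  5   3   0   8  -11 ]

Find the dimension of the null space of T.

3

Row reduce to echelon form.
R2 ← R2 + (5/3)·R1: [0, 12, 10, 2, -14]
R3 ← R3 + (5/3)·R1: [0, 18, 15, 3, -21]
R3 ← R3 − (3/2)·R2: [0, 0, 0, 0, 0]
2 nonzero rows, so rank(T) = 2.
T has 5 columns; by rank–nullity, nullity = 5 − 2 = 3.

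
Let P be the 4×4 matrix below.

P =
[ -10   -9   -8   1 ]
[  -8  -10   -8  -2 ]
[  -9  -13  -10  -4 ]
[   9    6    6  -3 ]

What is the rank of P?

Row reduce to echelon form.
R2 ← R2 − (4/5)·R1: [0, -14/5, -8/5, -14/5]
R3 ← R3 − (9/10)·R1: [0, -49/10, -14/5, -49/10]
R4 ← R4 + (9/10)·R1: [0, -21/10, -6/5, -21/10]
R3 ← R3 − (7/4)·R2: [0, 0, 0, 0]
R4 ← R4 − (3/4)·R2: [0, 0, 0, 0]
Echelon form has 2 nonzero rows, so rank(P) = 2.

2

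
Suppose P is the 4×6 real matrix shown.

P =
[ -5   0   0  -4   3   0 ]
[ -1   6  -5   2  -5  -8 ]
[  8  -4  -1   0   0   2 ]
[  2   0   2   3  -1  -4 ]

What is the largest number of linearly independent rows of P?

4

Row reduce to echelon form.
R2 ← R2 − (1/5)·R1: [0, 6, -5, 14/5, -28/5, -8]
R3 ← R3 + (8/5)·R1: [0, -4, -1, -32/5, 24/5, 2]
R4 ← R4 + (2/5)·R1: [0, 0, 2, 7/5, 1/5, -4]
R3 ← R3 + (2/3)·R2: [0, 0, -13/3, -68/15, 16/15, -10/3]
R4 ← R4 + (6/13)·R3: [0, 0, 0, -9/13, 9/13, -72/13]
Echelon form has 4 nonzero rows, so rank(P) = 4.
The rank gives the maximum number of linearly independent rows: 4.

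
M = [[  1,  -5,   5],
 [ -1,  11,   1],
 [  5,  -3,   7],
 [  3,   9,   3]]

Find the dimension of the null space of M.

Row reduce to echelon form.
R2 ← R2 + R1: [0, 6, 6]
R3 ← R3 − (5)·R1: [0, 22, -18]
R4 ← R4 − (3)·R1: [0, 24, -12]
R3 ← R3 − (11/3)·R2: [0, 0, -40]
R4 ← R4 − (4)·R2: [0, 0, -36]
R4 ← R4 − (9/10)·R3: [0, 0, 0]
3 nonzero rows, so rank(M) = 3.
M has 3 columns; by rank–nullity, nullity = 3 − 3 = 0.

0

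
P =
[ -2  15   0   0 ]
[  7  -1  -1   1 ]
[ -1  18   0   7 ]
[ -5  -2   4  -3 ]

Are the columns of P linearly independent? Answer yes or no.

yes

Row reduce P to echelon form.
R2 ← R2 + (7/2)·R1: [0, 103/2, -1, 1]
R3 ← R3 − (1/2)·R1: [0, 21/2, 0, 7]
R4 ← R4 − (5/2)·R1: [0, -79/2, 4, -3]
R3 ← R3 − (21/103)·R2: [0, 0, 21/103, 700/103]
R4 ← R4 + (79/103)·R2: [0, 0, 333/103, -230/103]
R4 ← R4 − (111/7)·R3: [0, 0, 0, -110]
4 pivots among 4 columns.
Every column is a pivot column, so the columns are linearly independent.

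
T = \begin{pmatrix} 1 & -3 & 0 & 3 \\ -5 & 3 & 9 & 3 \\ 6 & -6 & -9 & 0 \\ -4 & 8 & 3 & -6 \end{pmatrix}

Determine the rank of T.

2

Row reduce to echelon form.
R2 ← R2 + (5)·R1: [0, -12, 9, 18]
R3 ← R3 − (6)·R1: [0, 12, -9, -18]
R4 ← R4 + (4)·R1: [0, -4, 3, 6]
R3 ← R3 + R2: [0, 0, 0, 0]
R4 ← R4 − (1/3)·R2: [0, 0, 0, 0]
Echelon form has 2 nonzero rows, so rank(T) = 2.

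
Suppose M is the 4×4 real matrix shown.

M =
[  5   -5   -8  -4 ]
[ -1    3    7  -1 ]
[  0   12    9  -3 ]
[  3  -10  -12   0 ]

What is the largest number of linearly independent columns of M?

3

Row reduce to echelon form.
R2 ← R2 + (1/5)·R1: [0, 2, 27/5, -9/5]
R4 ← R4 − (3/5)·R1: [0, -7, -36/5, 12/5]
R3 ← R3 − (6)·R2: [0, 0, -117/5, 39/5]
R4 ← R4 + (7/2)·R2: [0, 0, 117/10, -39/10]
R4 ← R4 + (1/2)·R3: [0, 0, 0, 0]
Echelon form has 3 nonzero rows, so rank(M) = 3.
The rank gives the maximum number of linearly independent columns: 3.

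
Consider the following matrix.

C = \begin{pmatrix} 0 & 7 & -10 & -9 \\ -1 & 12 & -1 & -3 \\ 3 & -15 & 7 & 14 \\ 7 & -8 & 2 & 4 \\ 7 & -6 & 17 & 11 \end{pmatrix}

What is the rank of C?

Row reduce to echelon form.
Swap R1 ↔ R2
R3 ← R3 + (3)·R1: [0, 21, 4, 5]
R4 ← R4 + (7)·R1: [0, 76, -5, -17]
R5 ← R5 + (7)·R1: [0, 78, 10, -10]
R3 ← R3 − (3)·R2: [0, 0, 34, 32]
R4 ← R4 − (76/7)·R2: [0, 0, 725/7, 565/7]
R5 ← R5 − (78/7)·R2: [0, 0, 850/7, 632/7]
R4 ← R4 − (725/238)·R3: [0, 0, 0, -285/17]
R5 ← R5 − (25/7)·R3: [0, 0, 0, -24]
R5 ← R5 − (136/95)·R4: [0, 0, 0, 0]
Echelon form has 4 nonzero rows, so rank(C) = 4.

4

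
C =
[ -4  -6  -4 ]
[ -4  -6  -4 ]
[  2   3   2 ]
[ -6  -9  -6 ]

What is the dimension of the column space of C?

1

Row reduce to echelon form.
R2 ← R2 − R1: [0, 0, 0]
R3 ← R3 + (1/2)·R1: [0, 0, 0]
R4 ← R4 − (3/2)·R1: [0, 0, 0]
Echelon form has 1 nonzero row, so rank(C) = 1.
The column space has dimension equal to the rank: 1.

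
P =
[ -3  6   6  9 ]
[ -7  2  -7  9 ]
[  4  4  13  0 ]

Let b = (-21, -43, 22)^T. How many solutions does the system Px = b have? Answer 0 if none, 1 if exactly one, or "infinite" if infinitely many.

infinite

Row reduce the augmented matrix [P | b].
R2 ← R2 − (7/3)·R1: [0, -12, -21, -12, 6]
R3 ← R3 + (4/3)·R1: [0, 12, 21, 12, -6]
R3 ← R3 + R2: [0, 0, 0, 0, 0]
The echelon form has 2 nonzero rows, and every pivot lies in the first 4 columns, so rank(P) = rank([P|b]) = 2.
The system is consistent.
rank = 2 < 4 unknowns, so there are infinitely many solutions.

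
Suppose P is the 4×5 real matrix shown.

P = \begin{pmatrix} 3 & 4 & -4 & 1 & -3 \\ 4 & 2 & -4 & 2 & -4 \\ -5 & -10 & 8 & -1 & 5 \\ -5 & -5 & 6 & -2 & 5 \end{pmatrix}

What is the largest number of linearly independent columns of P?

2

Row reduce to echelon form.
R2 ← R2 − (4/3)·R1: [0, -10/3, 4/3, 2/3, 0]
R3 ← R3 + (5/3)·R1: [0, -10/3, 4/3, 2/3, 0]
R4 ← R4 + (5/3)·R1: [0, 5/3, -2/3, -1/3, 0]
R3 ← R3 − R2: [0, 0, 0, 0, 0]
R4 ← R4 + (1/2)·R2: [0, 0, 0, 0, 0]
Echelon form has 2 nonzero rows, so rank(P) = 2.
The rank gives the maximum number of linearly independent columns: 2.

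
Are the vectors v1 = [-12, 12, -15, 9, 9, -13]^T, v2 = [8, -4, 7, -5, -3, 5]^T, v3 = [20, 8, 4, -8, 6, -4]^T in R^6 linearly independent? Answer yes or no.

Form the matrix with these vectors as rows and row reduce.
R2 ← R2 + (2/3)·R1: [0, 4, -3, 1, 3, -11/3]
R3 ← R3 + (5/3)·R1: [0, 28, -21, 7, 21, -77/3]
R3 ← R3 − (7)·R2: [0, 0, 0, 0, 0, 0]
2 nonzero rows, so the 3 vectors span a space of dimension 2.
Since 2 < 3, the vectors are linearly dependent.

no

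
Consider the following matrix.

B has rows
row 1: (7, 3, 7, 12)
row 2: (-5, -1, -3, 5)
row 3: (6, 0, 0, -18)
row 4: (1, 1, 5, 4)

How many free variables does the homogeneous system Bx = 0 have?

1

Row reduce to echelon form.
R2 ← R2 + (5/7)·R1: [0, 8/7, 2, 95/7]
R3 ← R3 − (6/7)·R1: [0, -18/7, -6, -198/7]
R4 ← R4 − (1/7)·R1: [0, 4/7, 4, 16/7]
R3 ← R3 + (9/4)·R2: [0, 0, -3/2, 9/4]
R4 ← R4 − (1/2)·R2: [0, 0, 3, -9/2]
R4 ← R4 + (2)·R3: [0, 0, 0, 0]
3 nonzero rows, so rank(B) = 3.
B has 4 columns; by rank–nullity, nullity = 4 − 3 = 1.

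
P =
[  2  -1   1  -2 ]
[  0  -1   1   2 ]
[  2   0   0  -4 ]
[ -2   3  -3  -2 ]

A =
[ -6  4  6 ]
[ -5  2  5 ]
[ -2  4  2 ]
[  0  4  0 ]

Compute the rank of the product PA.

First compute PA:
[[ -9,   2,   9],
 [  3,  10,  -3],
 [-12,  -8,  12],
 [  3, -22,  -3]]
Now row reduce the product.
R2 ← R2 + (1/3)·R1: [0, 32/3, 0]
R3 ← R3 − (4/3)·R1: [0, -32/3, 0]
R4 ← R4 + (1/3)·R1: [0, -64/3, 0]
R3 ← R3 + R2: [0, 0, 0]
R4 ← R4 + (2)·R2: [0, 0, 0]
2 nonzero rows, so rank(PA) = 2.

2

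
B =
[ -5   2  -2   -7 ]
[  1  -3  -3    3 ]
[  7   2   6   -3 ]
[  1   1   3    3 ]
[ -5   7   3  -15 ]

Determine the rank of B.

Row reduce to echelon form.
R2 ← R2 + (1/5)·R1: [0, -13/5, -17/5, 8/5]
R3 ← R3 + (7/5)·R1: [0, 24/5, 16/5, -64/5]
R4 ← R4 + (1/5)·R1: [0, 7/5, 13/5, 8/5]
R5 ← R5 − R1: [0, 5, 5, -8]
R3 ← R3 + (24/13)·R2: [0, 0, -40/13, -128/13]
R4 ← R4 + (7/13)·R2: [0, 0, 10/13, 32/13]
R5 ← R5 + (25/13)·R2: [0, 0, -20/13, -64/13]
R4 ← R4 + (1/4)·R3: [0, 0, 0, 0]
R5 ← R5 − (1/2)·R3: [0, 0, 0, 0]
Echelon form has 3 nonzero rows, so rank(B) = 3.

3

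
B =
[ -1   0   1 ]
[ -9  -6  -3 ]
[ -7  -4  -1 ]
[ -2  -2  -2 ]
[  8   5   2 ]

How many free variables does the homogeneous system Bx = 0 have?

Row reduce to echelon form.
R2 ← R2 − (9)·R1: [0, -6, -12]
R3 ← R3 − (7)·R1: [0, -4, -8]
R4 ← R4 − (2)·R1: [0, -2, -4]
R5 ← R5 + (8)·R1: [0, 5, 10]
R3 ← R3 − (2/3)·R2: [0, 0, 0]
R4 ← R4 − (1/3)·R2: [0, 0, 0]
R5 ← R5 + (5/6)·R2: [0, 0, 0]
2 nonzero rows, so rank(B) = 2.
B has 3 columns; by rank–nullity, nullity = 3 − 2 = 1.

1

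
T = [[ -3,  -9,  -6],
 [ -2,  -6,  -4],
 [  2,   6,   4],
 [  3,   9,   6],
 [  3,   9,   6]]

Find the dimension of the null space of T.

Row reduce to echelon form.
R2 ← R2 − (2/3)·R1: [0, 0, 0]
R3 ← R3 + (2/3)·R1: [0, 0, 0]
R4 ← R4 + R1: [0, 0, 0]
R5 ← R5 + R1: [0, 0, 0]
1 nonzero row, so rank(T) = 1.
T has 3 columns; by rank–nullity, nullity = 3 − 1 = 2.

2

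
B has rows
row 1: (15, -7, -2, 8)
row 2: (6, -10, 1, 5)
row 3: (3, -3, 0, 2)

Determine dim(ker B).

Row reduce to echelon form.
R2 ← R2 − (2/5)·R1: [0, -36/5, 9/5, 9/5]
R3 ← R3 − (1/5)·R1: [0, -8/5, 2/5, 2/5]
R3 ← R3 − (2/9)·R2: [0, 0, 0, 0]
2 nonzero rows, so rank(B) = 2.
B has 4 columns; by rank–nullity, nullity = 4 − 2 = 2.

2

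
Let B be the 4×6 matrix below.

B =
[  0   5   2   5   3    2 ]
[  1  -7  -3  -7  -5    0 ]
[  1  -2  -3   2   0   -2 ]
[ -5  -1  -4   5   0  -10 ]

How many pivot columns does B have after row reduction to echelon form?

4

Row reduce to echelon form.
Swap R1 ↔ R2
R3 ← R3 − R1: [0, 5, 0, 9, 5, -2]
R4 ← R4 + (5)·R1: [0, -36, -19, -30, -25, -10]
R3 ← R3 − R2: [0, 0, -2, 4, 2, -4]
R4 ← R4 + (36/5)·R2: [0, 0, -23/5, 6, -17/5, 22/5]
R4 ← R4 − (23/10)·R3: [0, 0, 0, -16/5, -8, 68/5]
Echelon form has 4 nonzero rows, so rank(B) = 4.
Each nonzero row contributes one pivot column: 4 pivot columns.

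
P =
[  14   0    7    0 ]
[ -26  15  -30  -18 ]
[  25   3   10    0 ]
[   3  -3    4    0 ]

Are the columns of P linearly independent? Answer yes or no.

Row reduce P to echelon form.
R2 ← R2 + (13/7)·R1: [0, 15, -17, -18]
R3 ← R3 − (25/14)·R1: [0, 3, -5/2, 0]
R4 ← R4 − (3/14)·R1: [0, -3, 5/2, 0]
R3 ← R3 − (1/5)·R2: [0, 0, 9/10, 18/5]
R4 ← R4 + (1/5)·R2: [0, 0, -9/10, -18/5]
R4 ← R4 + R3: [0, 0, 0, 0]
3 pivots among 4 columns.
Only 3 < 4 pivot columns, so the columns are linearly dependent.

no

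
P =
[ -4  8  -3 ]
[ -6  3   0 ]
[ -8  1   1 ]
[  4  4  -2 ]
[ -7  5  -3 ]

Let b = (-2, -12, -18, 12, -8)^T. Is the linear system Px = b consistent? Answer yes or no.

Row reduce the augmented matrix [P | b].
R2 ← R2 − (3/2)·R1: [0, -9, 9/2, -9]
R3 ← R3 − (2)·R1: [0, -15, 7, -14]
R4 ← R4 + R1: [0, 12, -5, 10]
R5 ← R5 − (7/4)·R1: [0, -9, 9/4, -9/2]
R3 ← R3 − (5/3)·R2: [0, 0, -1/2, 1]
R4 ← R4 + (4/3)·R2: [0, 0, 1, -2]
R5 ← R5 − R2: [0, 0, -9/4, 9/2]
R4 ← R4 + (2)·R3: [0, 0, 0, 0]
R5 ← R5 − (9/2)·R3: [0, 0, 0, 0]
The echelon form has 3 nonzero rows, and every pivot lies in the first 3 columns, so rank(P) = rank([P|b]) = 3.
The system is consistent.

yes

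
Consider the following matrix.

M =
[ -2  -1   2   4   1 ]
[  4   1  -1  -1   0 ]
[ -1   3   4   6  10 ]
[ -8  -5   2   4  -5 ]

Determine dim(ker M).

2

Row reduce to echelon form.
R2 ← R2 + (2)·R1: [0, -1, 3, 7, 2]
R3 ← R3 − (1/2)·R1: [0, 7/2, 3, 4, 19/2]
R4 ← R4 − (4)·R1: [0, -1, -6, -12, -9]
R3 ← R3 + (7/2)·R2: [0, 0, 27/2, 57/2, 33/2]
R4 ← R4 − R2: [0, 0, -9, -19, -11]
R4 ← R4 + (2/3)·R3: [0, 0, 0, 0, 0]
3 nonzero rows, so rank(M) = 3.
M has 5 columns; by rank–nullity, nullity = 5 − 3 = 2.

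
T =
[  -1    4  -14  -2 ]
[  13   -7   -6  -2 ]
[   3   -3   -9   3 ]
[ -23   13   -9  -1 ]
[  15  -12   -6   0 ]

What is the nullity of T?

0

Row reduce to echelon form.
R2 ← R2 + (13)·R1: [0, 45, -188, -28]
R3 ← R3 + (3)·R1: [0, 9, -51, -3]
R4 ← R4 − (23)·R1: [0, -79, 313, 45]
R5 ← R5 + (15)·R1: [0, 48, -216, -30]
R3 ← R3 − (1/5)·R2: [0, 0, -67/5, 13/5]
R4 ← R4 + (79/45)·R2: [0, 0, -767/45, -187/45]
R5 ← R5 − (16/15)·R2: [0, 0, -232/15, -2/15]
R4 ← R4 − (767/603)·R3: [0, 0, 0, -500/67]
R5 ← R5 − (232/201)·R3: [0, 0, 0, -210/67]
R5 ← R5 − (21/50)·R4: [0, 0, 0, 0]
4 nonzero rows, so rank(T) = 4.
T has 4 columns; by rank–nullity, nullity = 4 − 4 = 0.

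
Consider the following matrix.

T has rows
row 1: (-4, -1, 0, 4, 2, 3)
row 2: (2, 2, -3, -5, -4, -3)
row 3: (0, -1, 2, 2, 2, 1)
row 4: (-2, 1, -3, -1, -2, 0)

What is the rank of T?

Row reduce to echelon form.
R2 ← R2 + (1/2)·R1: [0, 3/2, -3, -3, -3, -3/2]
R4 ← R4 − (1/2)·R1: [0, 3/2, -3, -3, -3, -3/2]
R3 ← R3 + (2/3)·R2: [0, 0, 0, 0, 0, 0]
R4 ← R4 − R2: [0, 0, 0, 0, 0, 0]
Echelon form has 2 nonzero rows, so rank(T) = 2.

2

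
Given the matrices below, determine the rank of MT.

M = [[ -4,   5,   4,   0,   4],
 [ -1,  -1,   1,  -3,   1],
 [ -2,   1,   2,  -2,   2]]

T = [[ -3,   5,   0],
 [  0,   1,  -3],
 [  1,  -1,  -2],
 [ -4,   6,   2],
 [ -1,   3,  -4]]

First compute MT:
[[ 12,  -7, -39],
 [ 15, -22,  -9],
 [ 14, -17, -19]]
Now row reduce the product.
R2 ← R2 − (5/4)·R1: [0, -53/4, 159/4]
R3 ← R3 − (7/6)·R1: [0, -53/6, 53/2]
R3 ← R3 − (2/3)·R2: [0, 0, 0]
2 nonzero rows, so rank(MT) = 2.

2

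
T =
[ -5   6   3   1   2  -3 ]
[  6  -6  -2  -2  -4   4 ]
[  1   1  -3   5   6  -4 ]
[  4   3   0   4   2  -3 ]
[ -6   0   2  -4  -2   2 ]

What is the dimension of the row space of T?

Row reduce to echelon form.
R2 ← R2 + (6/5)·R1: [0, 6/5, 8/5, -4/5, -8/5, 2/5]
R3 ← R3 + (1/5)·R1: [0, 11/5, -12/5, 26/5, 32/5, -23/5]
R4 ← R4 + (4/5)·R1: [0, 39/5, 12/5, 24/5, 18/5, -27/5]
R5 ← R5 − (6/5)·R1: [0, -36/5, -8/5, -26/5, -22/5, 28/5]
R3 ← R3 − (11/6)·R2: [0, 0, -16/3, 20/3, 28/3, -16/3]
R4 ← R4 − (13/2)·R2: [0, 0, -8, 10, 14, -8]
R5 ← R5 + (6)·R2: [0, 0, 8, -10, -14, 8]
R4 ← R4 − (3/2)·R3: [0, 0, 0, 0, 0, 0]
R5 ← R5 + (3/2)·R3: [0, 0, 0, 0, 0, 0]
Echelon form has 3 nonzero rows, so rank(T) = 3.
The row space has dimension equal to the rank: 3.

3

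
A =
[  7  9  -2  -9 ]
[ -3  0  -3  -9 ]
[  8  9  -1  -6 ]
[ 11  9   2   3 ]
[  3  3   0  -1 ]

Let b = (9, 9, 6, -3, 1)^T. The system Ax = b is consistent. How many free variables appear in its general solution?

Row reduce the augmented matrix [A | b].
R2 ← R2 + (3/7)·R1: [0, 27/7, -27/7, -90/7, 90/7]
R3 ← R3 − (8/7)·R1: [0, -9/7, 9/7, 30/7, -30/7]
R4 ← R4 − (11/7)·R1: [0, -36/7, 36/7, 120/7, -120/7]
R5 ← R5 − (3/7)·R1: [0, -6/7, 6/7, 20/7, -20/7]
R3 ← R3 + (1/3)·R2: [0, 0, 0, 0, 0]
R4 ← R4 + (4/3)·R2: [0, 0, 0, 0, 0]
R5 ← R5 + (2/9)·R2: [0, 0, 0, 0, 0]
The echelon form has 2 nonzero rows, and every pivot lies in the first 4 columns, so rank(A) = rank([A|b]) = 2.
The system is consistent.
Free variables = (unknowns) − (rank) = 4 − 2 = 2.

2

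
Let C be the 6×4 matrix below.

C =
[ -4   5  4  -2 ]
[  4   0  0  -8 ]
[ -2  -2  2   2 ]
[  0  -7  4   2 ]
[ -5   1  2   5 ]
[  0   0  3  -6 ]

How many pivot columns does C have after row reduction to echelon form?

Row reduce to echelon form.
R2 ← R2 + R1: [0, 5, 4, -10]
R3 ← R3 − (1/2)·R1: [0, -9/2, 0, 3]
R5 ← R5 − (5/4)·R1: [0, -21/4, -3, 15/2]
R3 ← R3 + (9/10)·R2: [0, 0, 18/5, -6]
R4 ← R4 + (7/5)·R2: [0, 0, 48/5, -12]
R5 ← R5 + (21/20)·R2: [0, 0, 6/5, -3]
R4 ← R4 − (8/3)·R3: [0, 0, 0, 4]
R5 ← R5 − (1/3)·R3: [0, 0, 0, -1]
R6 ← R6 − (5/6)·R3: [0, 0, 0, -1]
R5 ← R5 + (1/4)·R4: [0, 0, 0, 0]
R6 ← R6 + (1/4)·R4: [0, 0, 0, 0]
Echelon form has 4 nonzero rows, so rank(C) = 4.
Each nonzero row contributes one pivot column: 4 pivot columns.

4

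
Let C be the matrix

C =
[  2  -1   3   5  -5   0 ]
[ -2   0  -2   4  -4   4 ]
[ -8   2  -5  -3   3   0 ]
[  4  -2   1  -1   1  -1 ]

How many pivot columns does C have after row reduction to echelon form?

Row reduce to echelon form.
R2 ← R2 + R1: [0, -1, 1, 9, -9, 4]
R3 ← R3 + (4)·R1: [0, -2, 7, 17, -17, 0]
R4 ← R4 − (2)·R1: [0, 0, -5, -11, 11, -1]
R3 ← R3 − (2)·R2: [0, 0, 5, -1, 1, -8]
R4 ← R4 + R3: [0, 0, 0, -12, 12, -9]
Echelon form has 4 nonzero rows, so rank(C) = 4.
Each nonzero row contributes one pivot column: 4 pivot columns.

4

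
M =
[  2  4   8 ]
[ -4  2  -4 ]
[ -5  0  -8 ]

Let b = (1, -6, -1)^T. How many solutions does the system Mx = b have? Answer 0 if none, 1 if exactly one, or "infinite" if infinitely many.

0

Row reduce the augmented matrix [M | b].
R2 ← R2 + (2)·R1: [0, 10, 12, -4]
R3 ← R3 + (5/2)·R1: [0, 10, 12, 3/2]
R3 ← R3 − R2: [0, 0, 0, 11/2]
The echelon form has 3 nonzero rows; the last pivot sits in the augmented column, so rank(M) = 2 but rank([M|b]) = 3.
Since the ranks differ, the system is inconsistent.
It has no solutions.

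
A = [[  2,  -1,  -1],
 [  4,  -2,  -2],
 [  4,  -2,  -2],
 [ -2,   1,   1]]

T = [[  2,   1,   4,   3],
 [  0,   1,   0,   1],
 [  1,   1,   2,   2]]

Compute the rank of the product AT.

First compute AT:
[[  3,   0,   6,   3],
 [  6,   0,  12,   6],
 [  6,   0,  12,   6],
 [ -3,   0,  -6,  -3]]
Now row reduce the product.
R2 ← R2 − (2)·R1: [0, 0, 0, 0]
R3 ← R3 − (2)·R1: [0, 0, 0, 0]
R4 ← R4 + R1: [0, 0, 0, 0]
1 nonzero row, so rank(AT) = 1.

1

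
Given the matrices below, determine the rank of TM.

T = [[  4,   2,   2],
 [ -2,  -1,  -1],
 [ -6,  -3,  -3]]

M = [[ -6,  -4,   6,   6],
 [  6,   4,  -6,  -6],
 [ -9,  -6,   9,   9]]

1

First compute TM:
[[-30, -20,  30,  30],
 [ 15,  10, -15, -15],
 [ 45,  30, -45, -45]]
Now row reduce the product.
R2 ← R2 + (1/2)·R1: [0, 0, 0, 0]
R3 ← R3 + (3/2)·R1: [0, 0, 0, 0]
1 nonzero row, so rank(TM) = 1.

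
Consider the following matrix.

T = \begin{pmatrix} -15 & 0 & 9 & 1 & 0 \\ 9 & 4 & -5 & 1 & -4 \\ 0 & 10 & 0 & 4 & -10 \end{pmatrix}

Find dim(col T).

Row reduce to echelon form.
R2 ← R2 + (3/5)·R1: [0, 4, 2/5, 8/5, -4]
R3 ← R3 − (5/2)·R2: [0, 0, -1, 0, 0]
Echelon form has 3 nonzero rows, so rank(T) = 3.
The column space has dimension equal to the rank: 3.

3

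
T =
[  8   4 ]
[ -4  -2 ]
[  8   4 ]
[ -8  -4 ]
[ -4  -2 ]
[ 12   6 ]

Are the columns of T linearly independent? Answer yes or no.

no

Row reduce T to echelon form.
R2 ← R2 + (1/2)·R1: [0, 0]
R3 ← R3 − R1: [0, 0]
R4 ← R4 + R1: [0, 0]
R5 ← R5 + (1/2)·R1: [0, 0]
R6 ← R6 − (3/2)·R1: [0, 0]
1 pivot among 2 columns.
Only 1 < 2 pivot columns, so the columns are linearly dependent.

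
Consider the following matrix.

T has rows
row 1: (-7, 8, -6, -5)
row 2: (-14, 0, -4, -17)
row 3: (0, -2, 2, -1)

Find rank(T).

3

Row reduce to echelon form.
R2 ← R2 − (2)·R1: [0, -16, 8, -7]
R3 ← R3 − (1/8)·R2: [0, 0, 1, -1/8]
Echelon form has 3 nonzero rows, so rank(T) = 3.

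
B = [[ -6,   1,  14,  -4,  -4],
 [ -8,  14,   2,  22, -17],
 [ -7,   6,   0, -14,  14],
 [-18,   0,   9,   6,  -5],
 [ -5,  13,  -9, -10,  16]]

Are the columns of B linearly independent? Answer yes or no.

Row reduce B to echelon form.
R2 ← R2 − (4/3)·R1: [0, 38/3, -50/3, 82/3, -35/3]
R3 ← R3 − (7/6)·R1: [0, 29/6, -49/3, -28/3, 56/3]
R4 ← R4 − (3)·R1: [0, -3, -33, 18, 7]
R5 ← R5 − (5/6)·R1: [0, 73/6, -62/3, -20/3, 58/3]
R3 ← R3 − (29/76)·R2: [0, 0, -379/38, -751/38, 1757/76]
R4 ← R4 + (9/38)·R2: [0, 0, -702/19, 465/19, 161/38]
R5 ← R5 − (73/76)·R2: [0, 0, -177/38, -1251/38, 2321/76]
R4 ← R4 − (1404/379)·R3: [0, 0, 0, 37023/379, -61705/758]
R5 ← R5 − (177/379)·R3: [0, 0, 0, -8979/379, 14965/758]
R5 ← R5 + (73/301)·R4: [0, 0, 0, 0, 0]
4 pivots among 5 columns.
Only 4 < 5 pivot columns, so the columns are linearly dependent.

no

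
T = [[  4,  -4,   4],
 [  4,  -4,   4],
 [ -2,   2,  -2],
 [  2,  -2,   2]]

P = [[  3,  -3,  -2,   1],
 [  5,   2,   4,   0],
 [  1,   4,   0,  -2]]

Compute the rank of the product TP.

1

First compute TP:
[[ -4,  -4, -24,  -4],
 [ -4,  -4, -24,  -4],
 [  2,   2,  12,   2],
 [ -2,  -2, -12,  -2]]
Now row reduce the product.
R2 ← R2 − R1: [0, 0, 0, 0]
R3 ← R3 + (1/2)·R1: [0, 0, 0, 0]
R4 ← R4 − (1/2)·R1: [0, 0, 0, 0]
1 nonzero row, so rank(TP) = 1.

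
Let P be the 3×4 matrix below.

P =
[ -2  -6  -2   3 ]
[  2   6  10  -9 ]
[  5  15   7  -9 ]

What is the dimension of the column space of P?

2

Row reduce to echelon form.
R2 ← R2 + R1: [0, 0, 8, -6]
R3 ← R3 + (5/2)·R1: [0, 0, 2, -3/2]
R3 ← R3 − (1/4)·R2: [0, 0, 0, 0]
Echelon form has 2 nonzero rows, so rank(P) = 2.
The column space has dimension equal to the rank: 2.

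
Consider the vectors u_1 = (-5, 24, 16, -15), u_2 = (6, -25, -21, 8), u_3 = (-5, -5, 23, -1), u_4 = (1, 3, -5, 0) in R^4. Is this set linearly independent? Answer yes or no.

no

Form the matrix with these vectors as rows and row reduce.
R2 ← R2 + (6/5)·R1: [0, 19/5, -9/5, -10]
R3 ← R3 − R1: [0, -29, 7, 14]
R4 ← R4 + (1/5)·R1: [0, 39/5, -9/5, -3]
R3 ← R3 + (145/19)·R2: [0, 0, -128/19, -1184/19]
R4 ← R4 − (39/19)·R2: [0, 0, 36/19, 333/19]
R4 ← R4 + (9/32)·R3: [0, 0, 0, 0]
3 nonzero rows, so the 4 vectors span a space of dimension 3.
Since 3 < 4, the vectors are linearly dependent.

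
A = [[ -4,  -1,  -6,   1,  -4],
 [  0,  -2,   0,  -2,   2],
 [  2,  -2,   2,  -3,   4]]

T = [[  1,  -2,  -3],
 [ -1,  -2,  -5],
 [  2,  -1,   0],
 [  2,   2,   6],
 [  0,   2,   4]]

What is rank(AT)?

2

First compute AT:
[[-13,  10,   7],
 [ -2,   4,   6],
 [  2,   0,   2]]
Now row reduce the product.
R2 ← R2 − (2/13)·R1: [0, 32/13, 64/13]
R3 ← R3 + (2/13)·R1: [0, 20/13, 40/13]
R3 ← R3 − (5/8)·R2: [0, 0, 0]
2 nonzero rows, so rank(AT) = 2.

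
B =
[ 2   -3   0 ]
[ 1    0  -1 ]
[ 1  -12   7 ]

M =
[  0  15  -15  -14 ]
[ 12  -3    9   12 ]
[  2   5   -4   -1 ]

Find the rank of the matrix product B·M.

2

First compute BM:
[[-36,  39, -57, -64],
 [ -2,  10, -11, -13],
 [-130,  86, -151, -165]]
Now row reduce the product.
R2 ← R2 − (1/18)·R1: [0, 47/6, -47/6, -85/9]
R3 ← R3 − (65/18)·R1: [0, -329/6, 329/6, 595/9]
R3 ← R3 + (7)·R2: [0, 0, 0, 0]
2 nonzero rows, so rank(BM) = 2.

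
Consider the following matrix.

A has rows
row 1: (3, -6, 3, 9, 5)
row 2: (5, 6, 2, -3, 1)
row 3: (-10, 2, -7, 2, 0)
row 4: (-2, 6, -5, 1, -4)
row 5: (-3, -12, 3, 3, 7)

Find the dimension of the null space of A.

0

Row reduce to echelon form.
R2 ← R2 − (5/3)·R1: [0, 16, -3, -18, -22/3]
R3 ← R3 + (10/3)·R1: [0, -18, 3, 32, 50/3]
R4 ← R4 + (2/3)·R1: [0, 2, -3, 7, -2/3]
R5 ← R5 + R1: [0, -18, 6, 12, 12]
R3 ← R3 + (9/8)·R2: [0, 0, -3/8, 47/4, 101/12]
R4 ← R4 − (1/8)·R2: [0, 0, -21/8, 37/4, 1/4]
R5 ← R5 + (9/8)·R2: [0, 0, 21/8, -33/4, 15/4]
R4 ← R4 − (7)·R3: [0, 0, 0, -73, -176/3]
R5 ← R5 + (7)·R3: [0, 0, 0, 74, 188/3]
R5 ← R5 + (74/73)·R4: [0, 0, 0, 0, 700/219]
5 nonzero rows, so rank(A) = 5.
A has 5 columns; by rank–nullity, nullity = 5 − 5 = 0.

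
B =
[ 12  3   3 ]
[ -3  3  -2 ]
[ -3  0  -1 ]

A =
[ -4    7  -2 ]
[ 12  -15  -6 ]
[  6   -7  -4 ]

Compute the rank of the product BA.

First compute BA:
[[  6,  18, -54],
 [ 36, -52,  -4],
 [  6, -14,  10]]
Now row reduce the product.
R2 ← R2 − (6)·R1: [0, -160, 320]
R3 ← R3 − R1: [0, -32, 64]
R3 ← R3 − (1/5)·R2: [0, 0, 0]
2 nonzero rows, so rank(BA) = 2.

2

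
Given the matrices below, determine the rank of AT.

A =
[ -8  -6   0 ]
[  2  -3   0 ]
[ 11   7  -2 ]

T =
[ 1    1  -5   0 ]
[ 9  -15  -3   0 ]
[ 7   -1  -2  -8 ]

3

First compute AT:
[[-62,  82,  58,   0],
 [-25,  47,  -1,   0],
 [ 60, -92, -72,  16]]
Now row reduce the product.
R2 ← R2 − (25/62)·R1: [0, 432/31, -756/31, 0]
R3 ← R3 + (30/31)·R1: [0, -392/31, -492/31, 16]
R3 ← R3 + (49/54)·R2: [0, 0, -38, 16]
3 nonzero rows, so rank(AT) = 3.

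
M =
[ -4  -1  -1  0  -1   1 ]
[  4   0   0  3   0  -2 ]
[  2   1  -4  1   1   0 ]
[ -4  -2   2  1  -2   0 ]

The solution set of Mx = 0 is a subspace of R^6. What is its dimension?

3

Row reduce to echelon form.
R2 ← R2 + R1: [0, -1, -1, 3, -1, -1]
R3 ← R3 + (1/2)·R1: [0, 1/2, -9/2, 1, 1/2, 1/2]
R4 ← R4 − R1: [0, -1, 3, 1, -1, -1]
R3 ← R3 + (1/2)·R2: [0, 0, -5, 5/2, 0, 0]
R4 ← R4 − R2: [0, 0, 4, -2, 0, 0]
R4 ← R4 + (4/5)·R3: [0, 0, 0, 0, 0, 0]
3 nonzero rows, so rank(M) = 3.
M has 6 columns; by rank–nullity, nullity = 6 − 3 = 3.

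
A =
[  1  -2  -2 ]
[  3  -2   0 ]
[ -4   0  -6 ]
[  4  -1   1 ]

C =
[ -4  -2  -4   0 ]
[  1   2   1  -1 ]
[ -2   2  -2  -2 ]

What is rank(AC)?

2

First compute AC:
[[ -2, -10,  -2,   6],
 [-14, -10, -14,   2],
 [ 28,  -4,  28,  12],
 [-19,  -8, -19,  -1]]
Now row reduce the product.
R2 ← R2 − (7)·R1: [0, 60, 0, -40]
R3 ← R3 + (14)·R1: [0, -144, 0, 96]
R4 ← R4 − (19/2)·R1: [0, 87, 0, -58]
R3 ← R3 + (12/5)·R2: [0, 0, 0, 0]
R4 ← R4 − (29/20)·R2: [0, 0, 0, 0]
2 nonzero rows, so rank(AC) = 2.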